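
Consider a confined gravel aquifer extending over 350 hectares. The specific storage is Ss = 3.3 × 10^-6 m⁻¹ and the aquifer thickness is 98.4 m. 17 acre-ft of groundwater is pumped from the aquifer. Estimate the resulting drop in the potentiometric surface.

S = Ss × b = 3.3 × 10^-6 m⁻¹ × 98.4 m = 3.247 × 10^-4
A = 350 hectares = 3.5 × 10^6 m²
ΔV = 17 acre-ft = 20970 m³
Δh = ΔV / (S × A) = 20970 m³ / (3.247 × 10^-4 × 3.5 × 10^6 m²) = 18.45 m

Δh ≈ 18.5 m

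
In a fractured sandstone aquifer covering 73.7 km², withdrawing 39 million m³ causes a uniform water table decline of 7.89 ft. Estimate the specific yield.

Sy ≈ 0.22

A = 73.7 km² = 7.37 × 10^7 m²
Δh = 7.89 ft = 2.405 m
ΔV = 39 million m³ = 3.9 × 10^7 m³
Sy = ΔV / (A × Δh) = 3.9 × 10^7 m³ / (7.37 × 10^7 m² × 2.405 m) = 0.22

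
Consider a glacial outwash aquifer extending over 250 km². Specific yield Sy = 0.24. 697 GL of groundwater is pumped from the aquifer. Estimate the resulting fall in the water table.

Δh ≈ 11.6 m

A = 250 km² = 2.5 × 10^8 m²
ΔV = 697 GL = 6.97 × 10^8 m³
Δh = ΔV / (Sy × A) = 6.97 × 10^8 m³ / (0.24 × 2.5 × 10^8 m²) = 11.62 m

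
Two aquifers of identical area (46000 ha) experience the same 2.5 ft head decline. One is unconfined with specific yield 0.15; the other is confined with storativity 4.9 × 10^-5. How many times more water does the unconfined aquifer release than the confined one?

ΔV_u / ΔV_c ≈ 3060

A = 46000 ha = 4.6 × 10^8 m²
Δh = 2.5 ft = 0.762 m
Unconfined: ΔV_u = Sy × A × Δh = 0.15 × 4.6 × 10^8 × 0.762 = 5.258 × 10^7 m³
Confined: ΔV_c = S × A × Δh = 4.9 × 10^-5 × 4.6 × 10^8 × 0.762 = 17180 m³
Ratio = ΔV_u / ΔV_c = Sy / S = 0.15 / 4.9 × 10^-5 = 3061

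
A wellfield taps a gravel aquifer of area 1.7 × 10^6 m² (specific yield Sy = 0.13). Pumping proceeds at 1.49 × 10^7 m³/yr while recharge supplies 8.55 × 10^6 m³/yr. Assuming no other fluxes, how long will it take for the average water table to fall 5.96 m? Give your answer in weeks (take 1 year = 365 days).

ΔV = Sy × A × Δh = 0.13 × 1.7 × 10^6 × 5.96 = 1.317 × 10^6 m³
Net withdrawal = 1.49 × 10^7 − 8.55 × 10^6 = 6.35 × 10^6 m³/yr = 17400 m³/d
t = ΔV / Q = 1.317 × 10^6 m³ / 17400 m³/d = 75.71 d
t = 75.71 d ≈ 10.82 weeks

t ≈ 10.8 weeks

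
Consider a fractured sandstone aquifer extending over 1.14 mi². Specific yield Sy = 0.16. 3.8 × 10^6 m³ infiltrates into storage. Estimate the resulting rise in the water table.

A = 1.14 mi² = 2.953 × 10^6 m²
Δh = ΔV / (Sy × A) = 3.8 × 10^6 m³ / (0.16 × 2.953 × 10^6 m²) = 8.044 m

Δh ≈ 8.04 m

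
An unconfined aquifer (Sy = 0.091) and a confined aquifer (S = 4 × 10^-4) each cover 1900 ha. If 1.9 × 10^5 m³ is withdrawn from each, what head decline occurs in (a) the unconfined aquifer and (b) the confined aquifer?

Δh_u ≈ 0.11 m; Δh_c ≈ 25 m

A = 1900 ha = 1.9 × 10^7 m²
Unconfined: Δh_u = ΔV/(Sy·A) = 1.9 × 10^5/(0.091 × 1.9 × 10^7) = 0.1099 m
Confined: Δh_c = ΔV/(S·A) = 1.9 × 10^5/(4 × 10^-4 × 1.9 × 10^7) = 25 m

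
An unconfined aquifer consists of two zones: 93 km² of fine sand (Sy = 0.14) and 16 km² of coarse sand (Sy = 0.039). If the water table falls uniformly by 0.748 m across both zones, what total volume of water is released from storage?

A₁ = 93 km² = 9.3 × 10^7 m²; A₂ = 16 km² = 1.6 × 10^7 m²
ΔV₁ = 0.14 × 9.3 × 10^7 × 0.748 = 9.739 × 10^6 m³
ΔV₂ = 0.039 × 1.6 × 10^7 × 0.748 = 4.668 × 10^5 m³
ΔV = ΔV₁ + ΔV₂ = 1.021 × 10^7 m³

ΔV ≈ 1.02 × 10^7 m³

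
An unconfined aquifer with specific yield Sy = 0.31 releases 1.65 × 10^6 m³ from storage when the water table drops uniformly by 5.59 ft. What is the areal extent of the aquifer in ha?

Δh = 5.59 ft = 1.704 m
A = ΔV / (Sy × Δh) = 1.65 × 10^6 / (0.31 × 1.704) = 3.124 × 10^6 m²
A = 3.124 × 10^6 m² = 312.4 ha

A ≈ 312 ha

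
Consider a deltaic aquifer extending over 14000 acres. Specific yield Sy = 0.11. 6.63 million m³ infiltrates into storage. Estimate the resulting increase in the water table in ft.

Δh ≈ 3.49 ft

A = 14000 acres = 5.666 × 10^7 m²
ΔV = 6.63 million m³ = 6.63 × 10^6 m³
Δh = ΔV / (Sy × A) = 6.63 × 10^6 m³ / (0.11 × 5.666 × 10^7 m²) = 1.064 m
Δh = 1.064 m = 3.49 ft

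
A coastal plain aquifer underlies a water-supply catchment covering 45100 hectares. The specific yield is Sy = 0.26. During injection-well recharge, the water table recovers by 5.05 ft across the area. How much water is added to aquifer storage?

ΔV ≈ 1.8 × 10^8 m³

A = 45100 hectares = 4.51 × 10^8 m²
Δh = 5.05 ft = 1.539 m
ΔV = Sy × A × Δh = 0.26 × 4.51 × 10^8 m² × 1.539 m = 1.805 × 10^8 m³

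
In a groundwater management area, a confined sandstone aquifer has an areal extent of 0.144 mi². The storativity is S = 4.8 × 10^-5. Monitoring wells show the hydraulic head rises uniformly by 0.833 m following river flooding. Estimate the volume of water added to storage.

ΔV ≈ 14.9 m³

A = 0.144 mi² = 3.73 × 10^5 m²
ΔV = S × A × Δh = 4.8 × 10^-5 × 3.73 × 10^5 m² × 0.833 m = 14.91 m³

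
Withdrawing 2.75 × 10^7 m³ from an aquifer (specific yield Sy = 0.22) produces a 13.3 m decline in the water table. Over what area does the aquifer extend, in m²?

A ≈ 9.4 × 10^6 m²

A = ΔV / (Sy × Δh) = 2.75 × 10^7 / (0.22 × 13.3) = 9.398 × 10^6 m²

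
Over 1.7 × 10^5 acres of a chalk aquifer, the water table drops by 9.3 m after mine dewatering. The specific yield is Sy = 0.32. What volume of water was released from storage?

A = 1.7 × 10^5 acres = 6.88 × 10^8 m²
ΔV = Sy × A × Δh = 0.32 × 6.88 × 10^8 m² × 9.3 m = 2.047 × 10^9 m³

ΔV ≈ 2.05 × 10^9 m³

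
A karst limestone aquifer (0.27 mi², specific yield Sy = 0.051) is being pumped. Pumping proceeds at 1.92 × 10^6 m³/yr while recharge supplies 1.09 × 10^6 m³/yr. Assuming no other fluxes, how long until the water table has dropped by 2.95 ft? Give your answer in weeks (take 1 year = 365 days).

t ≈ 2.01 weeks

A = 0.27 mi² = 6.993 × 10^5 m²
Δh = 2.95 ft = 0.8992 m
ΔV = Sy × A × Δh = 0.051 × 6.993 × 10^5 × 0.8992 = 32070 m³
Net withdrawal = 1.92 × 10^6 − 1.09 × 10^6 = 8.3 × 10^5 m³/yr = 2274 m³/d
t = ΔV / Q = 32070 m³ / 2274 m³/d = 14.1 d
t = 14.1 d ≈ 2.015 weeks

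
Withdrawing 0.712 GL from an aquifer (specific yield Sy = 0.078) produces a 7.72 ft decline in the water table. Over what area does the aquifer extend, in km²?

Δh = 7.72 ft = 2.353 m
ΔV = 0.712 GL = 7.12 × 10^5 m³
A = ΔV / (Sy × Δh) = 7.12 × 10^5 / (0.078 × 2.353) = 3.879 × 10^6 m²
A = 3.879 × 10^6 m² = 3.879 km²

A ≈ 3.88 km²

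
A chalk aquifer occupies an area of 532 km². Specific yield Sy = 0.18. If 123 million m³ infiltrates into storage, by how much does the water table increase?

A = 532 km² = 5.32 × 10^8 m²
ΔV = 123 million m³ = 1.23 × 10^8 m³
Δh = ΔV / (Sy × A) = 1.23 × 10^8 m³ / (0.18 × 5.32 × 10^8 m²) = 1.284 m

Δh ≈ 1.28 m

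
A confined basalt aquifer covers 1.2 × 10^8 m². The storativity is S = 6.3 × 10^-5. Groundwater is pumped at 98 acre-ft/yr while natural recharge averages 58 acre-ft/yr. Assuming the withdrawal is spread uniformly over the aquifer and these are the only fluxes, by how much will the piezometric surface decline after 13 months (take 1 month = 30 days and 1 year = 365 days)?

Net abstraction = 98 − 58 = 40 acre-ft/yr
Q_net = 40 acre-ft/yr = 135.2 m³/d
t = 13 months = 390 d
ΔV = Q × t = 135.2 m³/d × 390 d = 52720 m³
Δh = ΔV / (S × A) = 52720 / (6.3 × 10^-5 × 1.2 × 10^8) = 6.973 m

Δh ≈ 6.97 m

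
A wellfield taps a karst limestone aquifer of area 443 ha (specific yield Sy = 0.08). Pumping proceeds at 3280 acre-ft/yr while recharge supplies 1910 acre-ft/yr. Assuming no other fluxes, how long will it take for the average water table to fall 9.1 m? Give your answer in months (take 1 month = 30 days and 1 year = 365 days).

t ≈ 23.2 months

A = 443 ha = 4.43 × 10^6 m²
ΔV = Sy × A × Δh = 0.08 × 4.43 × 10^6 × 9.1 = 3.225 × 10^6 m³
Net withdrawal = 3280 − 1910 = 1370 acre-ft/yr = 4630 m³/d
t = ΔV / Q = 3.225 × 10^6 m³ / 4630 m³/d = 696.6 d
t = 696.6 d ≈ 23.22 months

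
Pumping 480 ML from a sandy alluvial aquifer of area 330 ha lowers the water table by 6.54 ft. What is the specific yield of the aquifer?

A = 330 ha = 3.3 × 10^6 m²
Δh = 6.54 ft = 1.993 m
ΔV = 480 ML = 4.8 × 10^5 m³
Sy = ΔV / (A × Δh) = 4.8 × 10^5 m³ / (3.3 × 10^6 m² × 1.993 m) = 0.07297

Sy ≈ 0.073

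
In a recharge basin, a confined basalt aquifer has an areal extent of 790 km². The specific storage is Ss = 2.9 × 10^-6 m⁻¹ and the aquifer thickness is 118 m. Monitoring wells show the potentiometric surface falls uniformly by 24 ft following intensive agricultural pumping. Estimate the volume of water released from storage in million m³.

S = Ss × b = 2.9 × 10^-6 m⁻¹ × 118 m = 3.422 × 10^-4
A = 790 km² = 7.9 × 10^8 m²
Δh = 24 ft = 7.315 m
ΔV = S × A × Δh = 3.422 × 10^-4 × 7.9 × 10^8 m² × 7.315 m = 1.978 × 10^6 m³
ΔV = 1.978 × 10^6 m³ = 1.978 million m³

ΔV ≈ 1.98 million m³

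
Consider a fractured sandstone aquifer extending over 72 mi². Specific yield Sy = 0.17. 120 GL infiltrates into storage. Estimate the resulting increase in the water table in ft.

Δh ≈ 12.4 ft

A = 72 mi² = 1.865 × 10^8 m²
ΔV = 120 GL = 1.2 × 10^8 m³
Δh = ΔV / (Sy × A) = 1.2 × 10^8 m³ / (0.17 × 1.865 × 10^8 m²) = 3.785 m
Δh = 3.785 m = 12.42 ft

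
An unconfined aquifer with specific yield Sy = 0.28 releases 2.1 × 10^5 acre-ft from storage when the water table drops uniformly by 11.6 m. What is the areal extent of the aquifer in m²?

A ≈ 7.98 × 10^7 m²

ΔV = 2.1 × 10^5 acre-ft = 2.59 × 10^8 m³
A = ΔV / (Sy × Δh) = 2.59 × 10^8 / (0.28 × 11.6) = 7.975 × 10^7 m²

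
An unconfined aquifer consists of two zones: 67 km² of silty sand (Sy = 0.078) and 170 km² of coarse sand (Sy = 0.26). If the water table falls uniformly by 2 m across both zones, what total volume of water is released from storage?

A₁ = 67 km² = 6.7 × 10^7 m²; A₂ = 170 km² = 1.7 × 10^8 m²
ΔV₁ = 0.078 × 6.7 × 10^7 × 2 = 1.045 × 10^7 m³
ΔV₂ = 0.26 × 1.7 × 10^8 × 2 = 8.84 × 10^7 m³
ΔV = ΔV₁ + ΔV₂ = 9.885 × 10^7 m³

ΔV ≈ 9.89 × 10^7 m³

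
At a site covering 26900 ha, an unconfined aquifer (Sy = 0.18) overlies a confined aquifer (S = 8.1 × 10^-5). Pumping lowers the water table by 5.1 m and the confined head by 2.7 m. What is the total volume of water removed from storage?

ΔV ≈ 2.47 × 10^8 m³

A = 26900 ha = 2.69 × 10^8 m²
Unconfined: ΔV_u = Sy × A × Δh_u = 0.18 × 2.69 × 10^8 × 5.1 = 2.469 × 10^8 m³
Confined: ΔV_c = S × A × Δh_c = 8.1 × 10^-5 × 2.69 × 10^8 × 2.7 = 58830 m³
Total ΔV = 2.469 × 10^8 + 58830 = 2.47 × 10^8 m³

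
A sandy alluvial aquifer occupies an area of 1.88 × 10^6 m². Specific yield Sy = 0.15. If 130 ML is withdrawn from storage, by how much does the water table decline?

ΔV = 130 ML = 1.3 × 10^5 m³
Δh = ΔV / (Sy × A) = 1.3 × 10^5 m³ / (0.15 × 1.88 × 10^6 m²) = 0.461 m

Δh ≈ 0.461 m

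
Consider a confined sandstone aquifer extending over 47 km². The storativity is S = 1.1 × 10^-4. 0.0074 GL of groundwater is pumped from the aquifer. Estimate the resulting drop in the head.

A = 47 km² = 4.7 × 10^7 m²
ΔV = 0.0074 GL = 7400 m³
Δh = ΔV / (S × A) = 7400 m³ / (1.1 × 10^-4 × 4.7 × 10^7 m²) = 1.431 m

Δh ≈ 1.43 m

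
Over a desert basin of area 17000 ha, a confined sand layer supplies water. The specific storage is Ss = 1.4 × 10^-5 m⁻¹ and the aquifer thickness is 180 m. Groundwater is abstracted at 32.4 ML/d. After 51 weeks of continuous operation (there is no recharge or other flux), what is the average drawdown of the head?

Δh ≈ 27 m

S = Ss × b = 1.4 × 10^-5 m⁻¹ × 180 m = 2.52 × 10^-3
A = 17000 ha = 1.7 × 10^8 m²
Q = 32.4 ML/d = 32400 m³/d
t = 51 weeks = 357 d
ΔV = Q × t = 32400 m³/d × 357 d = 1.157 × 10^7 m³
Δh = ΔV / (S × A) = 1.157 × 10^7 / (0.00252 × 1.7 × 10^8) = 27 m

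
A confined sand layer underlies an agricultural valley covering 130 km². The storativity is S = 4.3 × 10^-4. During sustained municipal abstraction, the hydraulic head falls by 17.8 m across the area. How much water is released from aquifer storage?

A = 130 km² = 1.3 × 10^8 m²
ΔV = S × A × Δh = 4.3 × 10^-4 × 1.3 × 10^8 m² × 17.8 m = 9.95 × 10^5 m³

ΔV ≈ 9.95 × 10^5 m³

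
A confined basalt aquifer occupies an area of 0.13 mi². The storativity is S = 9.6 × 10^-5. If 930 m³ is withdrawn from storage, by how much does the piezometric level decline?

A = 0.13 mi² = 3.367 × 10^5 m²
Δh = ΔV / (S × A) = 930 m³ / (9.6 × 10^-5 × 3.367 × 10^5 m²) = 28.77 m

Δh ≈ 28.8 m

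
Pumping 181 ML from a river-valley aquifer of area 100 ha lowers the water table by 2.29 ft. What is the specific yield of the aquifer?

Sy ≈ 0.26

A = 100 ha = 1 × 10^6 m²
Δh = 2.29 ft = 0.698 m
ΔV = 181 ML = 1.81 × 10^5 m³
Sy = ΔV / (A × Δh) = 1.81 × 10^5 m³ / (1 × 10^6 m² × 0.698 m) = 0.2593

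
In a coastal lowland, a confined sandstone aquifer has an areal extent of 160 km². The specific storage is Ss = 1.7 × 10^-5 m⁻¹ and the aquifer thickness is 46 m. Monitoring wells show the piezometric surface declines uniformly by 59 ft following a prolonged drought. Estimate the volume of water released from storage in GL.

ΔV ≈ 2.25 GL

S = Ss × b = 1.7 × 10^-5 m⁻¹ × 46 m = 7.82 × 10^-4
A = 160 km² = 1.6 × 10^8 m²
Δh = 59 ft = 17.98 m
ΔV = S × A × Δh = 7.82 × 10^-4 × 1.6 × 10^8 m² × 17.98 m = 2.25 × 10^6 m³
ΔV = 2.25 × 10^6 m³ = 2.25 GL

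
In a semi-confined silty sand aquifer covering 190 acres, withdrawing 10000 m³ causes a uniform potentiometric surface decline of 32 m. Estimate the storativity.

A = 190 acres = 7.689 × 10^5 m²
S = ΔV / (A × Δh) = 10000 m³ / (7.689 × 10^5 m² × 32 m) = 4.064 × 10^-4

S ≈ 4.1 × 10^-4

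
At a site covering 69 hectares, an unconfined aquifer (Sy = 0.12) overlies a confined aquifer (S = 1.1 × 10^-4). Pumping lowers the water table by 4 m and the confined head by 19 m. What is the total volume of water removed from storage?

ΔV ≈ 3.33 × 10^5 m³

A = 69 hectares = 6.9 × 10^5 m²
Unconfined: ΔV_u = Sy × A × Δh_u = 0.12 × 6.9 × 10^5 × 4 = 3.312 × 10^5 m³
Confined: ΔV_c = S × A × Δh_c = 1.1 × 10^-4 × 6.9 × 10^5 × 19 = 1442 m³
Total ΔV = 3.312 × 10^5 + 1442 = 3.326 × 10^5 m³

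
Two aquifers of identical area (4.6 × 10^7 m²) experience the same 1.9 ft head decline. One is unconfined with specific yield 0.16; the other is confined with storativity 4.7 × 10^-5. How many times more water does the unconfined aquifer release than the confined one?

ΔV_u / ΔV_c ≈ 3400

Δh = 1.9 ft = 0.5791 m
Unconfined: ΔV_u = Sy × A × Δh = 0.16 × 4.6 × 10^7 × 0.5791 = 4.262 × 10^6 m³
Confined: ΔV_c = S × A × Δh = 4.7 × 10^-5 × 4.6 × 10^7 × 0.5791 = 1252 m³
Ratio = ΔV_u / ΔV_c = Sy / S = 0.16 / 4.7 × 10^-5 = 3404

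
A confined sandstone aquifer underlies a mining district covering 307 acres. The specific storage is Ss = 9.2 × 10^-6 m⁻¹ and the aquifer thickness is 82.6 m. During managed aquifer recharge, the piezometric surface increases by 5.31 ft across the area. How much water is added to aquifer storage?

S = Ss × b = 9.2 × 10^-6 m⁻¹ × 82.6 m = 7.599 × 10^-4
A = 307 acres = 1.242 × 10^6 m²
Δh = 5.31 ft = 1.618 m
ΔV = S × A × Δh = 7.599 × 10^-4 × 1.242 × 10^6 m² × 1.618 m = 1528 m³

ΔV ≈ 1530 m³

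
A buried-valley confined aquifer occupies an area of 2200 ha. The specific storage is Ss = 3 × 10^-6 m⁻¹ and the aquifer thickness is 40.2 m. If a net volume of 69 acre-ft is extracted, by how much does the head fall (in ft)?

S = Ss × b = 3 × 10^-6 m⁻¹ × 40.2 m = 1.206 × 10^-4
A = 2200 ha = 2.2 × 10^7 m²
ΔV = 69 acre-ft = 85110 m³
Δh = ΔV / (S × A) = 85110 m³ / (1.206 × 10^-4 × 2.2 × 10^7 m²) = 32.08 m
Δh = 32.08 m = 105.2 ft

Δh ≈ 105 ft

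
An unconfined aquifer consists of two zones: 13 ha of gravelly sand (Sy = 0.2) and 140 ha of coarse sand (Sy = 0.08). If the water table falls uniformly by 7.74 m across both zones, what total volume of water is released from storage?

A₁ = 13 ha = 1.3 × 10^5 m²; A₂ = 140 ha = 1.4 × 10^6 m²
ΔV₁ = 0.2 × 1.3 × 10^5 × 7.74 = 2.012 × 10^5 m³
ΔV₂ = 0.08 × 1.4 × 10^6 × 7.74 = 8.669 × 10^5 m³
ΔV = ΔV₁ + ΔV₂ = 1.068 × 10^6 m³

ΔV ≈ 1.07 × 10^6 m³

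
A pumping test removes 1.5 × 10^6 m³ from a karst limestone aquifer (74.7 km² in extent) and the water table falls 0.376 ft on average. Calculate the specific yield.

Sy ≈ 0.18

A = 74.7 km² = 7.47 × 10^7 m²
Δh = 0.376 ft = 0.1146 m
Sy = ΔV / (A × Δh) = 1.5 × 10^6 m³ / (7.47 × 10^7 m² × 0.1146 m) = 0.1752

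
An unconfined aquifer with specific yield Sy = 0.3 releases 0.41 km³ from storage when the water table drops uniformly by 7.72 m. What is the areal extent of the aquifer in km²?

ΔV = 0.41 km³ = 4.1 × 10^8 m³
A = ΔV / (Sy × Δh) = 4.1 × 10^8 / (0.3 × 7.72) = 1.77 × 10^8 m²
A = 1.77 × 10^8 m² = 177 km²

A ≈ 177 km²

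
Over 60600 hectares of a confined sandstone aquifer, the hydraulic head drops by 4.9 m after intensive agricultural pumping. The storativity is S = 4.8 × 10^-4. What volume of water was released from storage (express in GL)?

ΔV ≈ 1.43 GL

A = 60600 hectares = 6.06 × 10^8 m²
ΔV = S × A × Δh = 4.8 × 10^-4 × 6.06 × 10^8 m² × 4.9 m = 1.425 × 10^6 m³
ΔV = 1.425 × 10^6 m³ = 1.425 GL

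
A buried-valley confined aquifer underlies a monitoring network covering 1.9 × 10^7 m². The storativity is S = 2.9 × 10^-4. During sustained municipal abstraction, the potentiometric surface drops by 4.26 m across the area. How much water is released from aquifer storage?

ΔV ≈ 23500 m³

ΔV = S × A × Δh = 2.9 × 10^-4 × 1.9 × 10^7 m² × 4.26 m = 23470 m³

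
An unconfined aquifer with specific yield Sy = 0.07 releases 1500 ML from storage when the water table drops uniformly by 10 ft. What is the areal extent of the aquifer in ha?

A ≈ 703 ha

Δh = 10 ft = 3.048 m
ΔV = 1500 ML = 1.5 × 10^6 m³
A = ΔV / (Sy × Δh) = 1.5 × 10^6 / (0.07 × 3.048) = 7.03 × 10^6 m²
A = 7.03 × 10^6 m² = 703 ha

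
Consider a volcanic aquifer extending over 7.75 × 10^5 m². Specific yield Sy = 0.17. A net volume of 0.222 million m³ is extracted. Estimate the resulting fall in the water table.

ΔV = 0.222 million m³ = 2.22 × 10^5 m³
Δh = ΔV / (Sy × A) = 2.22 × 10^5 m³ / (0.17 × 7.75 × 10^5 m²) = 1.685 m

Δh ≈ 1.69 m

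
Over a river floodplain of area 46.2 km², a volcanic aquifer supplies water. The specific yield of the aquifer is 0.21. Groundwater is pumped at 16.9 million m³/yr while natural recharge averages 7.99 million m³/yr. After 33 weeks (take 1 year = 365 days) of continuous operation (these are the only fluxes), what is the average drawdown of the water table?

A = 46.2 km² = 4.62 × 10^7 m²
Net abstraction = 16.9 − 7.99 = 8.91 million m³/yr
Q_net = 8.91 million m³/yr = 24410 m³/d
t = 33 weeks = 231 d
ΔV = Q × t = 24410 m³/d × 231 d = 5.639 × 10^6 m³
Δh = ΔV / (Sy × A) = 5.639 × 10^6 / (0.21 × 4.62 × 10^7) = 0.5812 m

Δh ≈ 0.581 m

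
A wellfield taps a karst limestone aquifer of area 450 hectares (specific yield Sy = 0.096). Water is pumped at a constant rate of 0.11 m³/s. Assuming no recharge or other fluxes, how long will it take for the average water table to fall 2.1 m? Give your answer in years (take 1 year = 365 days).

t ≈ 0.262 years

A = 450 hectares = 4.5 × 10^6 m²
ΔV = Sy × A × Δh = 0.096 × 4.5 × 10^6 × 2.1 = 9.072 × 10^5 m³
Q = 0.11 m³/s = 9504 m³/d
t = ΔV / Q = 9.072 × 10^5 m³ / 9504 m³/d = 95.45 d
t = 95.45 d ≈ 0.2615 years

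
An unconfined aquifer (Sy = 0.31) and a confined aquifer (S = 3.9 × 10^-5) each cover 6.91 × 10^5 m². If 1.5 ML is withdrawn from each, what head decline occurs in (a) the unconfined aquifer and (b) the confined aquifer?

Δh_u ≈ 0.007 m; Δh_c ≈ 55.7 m

ΔV = 1.5 ML = 1500 m³
Unconfined: Δh_u = ΔV/(Sy·A) = 1500/(0.31 × 6.91 × 10^5) = 0.007002 m
Confined: Δh_c = ΔV/(S·A) = 1500/(3.9 × 10^-5 × 6.91 × 10^5) = 55.66 m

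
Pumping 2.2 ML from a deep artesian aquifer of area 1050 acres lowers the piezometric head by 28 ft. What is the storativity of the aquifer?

S ≈ 6.1 × 10^-5

A = 1050 acres = 4.249 × 10^6 m²
Δh = 28 ft = 8.534 m
ΔV = 2.2 ML = 2200 m³
S = ΔV / (A × Δh) = 2200 m³ / (4.249 × 10^6 m² × 8.534 m) = 6.067 × 10^-5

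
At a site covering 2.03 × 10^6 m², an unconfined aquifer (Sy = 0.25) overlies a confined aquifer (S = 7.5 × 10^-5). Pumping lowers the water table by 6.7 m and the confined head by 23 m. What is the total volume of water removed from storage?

Unconfined: ΔV_u = Sy × A × Δh_u = 0.25 × 2.03 × 10^6 × 6.7 = 3.4 × 10^6 m³
Confined: ΔV_c = S × A × Δh_c = 7.5 × 10^-5 × 2.03 × 10^6 × 23 = 3502 m³
Total ΔV = 3.4 × 10^6 + 3502 = 3.404 × 10^6 m³

ΔV ≈ 3.4 × 10^6 m³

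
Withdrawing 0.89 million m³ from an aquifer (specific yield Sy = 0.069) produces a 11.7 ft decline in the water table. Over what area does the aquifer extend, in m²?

A ≈ 3.62 × 10^6 m²

Δh = 11.7 ft = 3.566 m
ΔV = 0.89 million m³ = 8.9 × 10^5 m³
A = ΔV / (Sy × Δh) = 8.9 × 10^5 / (0.069 × 3.566) = 3.617 × 10^6 m²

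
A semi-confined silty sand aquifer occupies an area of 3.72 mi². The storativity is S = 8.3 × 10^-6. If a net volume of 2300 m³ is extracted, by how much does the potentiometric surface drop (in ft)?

A = 3.72 mi² = 9.635 × 10^6 m²
Δh = ΔV / (S × A) = 2300 m³ / (8.3 × 10^-6 × 9.635 × 10^6 m²) = 28.76 m
Δh = 28.76 m = 94.36 ft

Δh ≈ 94.4 ft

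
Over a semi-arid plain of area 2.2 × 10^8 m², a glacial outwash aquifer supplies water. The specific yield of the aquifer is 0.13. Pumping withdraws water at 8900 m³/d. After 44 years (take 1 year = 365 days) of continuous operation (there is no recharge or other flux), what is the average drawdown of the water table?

t = 44 years = 16060 d
ΔV = Q × t = 8900 m³/d × 16060 d = 1.429 × 10^8 m³
Δh = ΔV / (Sy × A) = 1.429 × 10^8 / (0.13 × 2.2 × 10^8) = 4.998 m

Δh ≈ 5 m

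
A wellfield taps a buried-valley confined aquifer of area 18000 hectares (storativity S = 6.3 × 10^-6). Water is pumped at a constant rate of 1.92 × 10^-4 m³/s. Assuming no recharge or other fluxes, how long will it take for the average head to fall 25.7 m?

A = 18000 hectares = 1.8 × 10^8 m²
ΔV = S × A × Δh = 6.3 × 10^-6 × 1.8 × 10^8 × 25.7 = 29140 m³
Q = 1.92 × 10^-4 m³/s = 16.59 m³/d
t = ΔV / Q = 29140 m³ / 16.59 m³/d = 1757 d

t ≈ 1760 days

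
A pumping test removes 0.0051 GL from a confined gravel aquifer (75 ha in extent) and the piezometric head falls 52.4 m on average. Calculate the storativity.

A = 75 ha = 7.5 × 10^5 m²
ΔV = 0.0051 GL = 5100 m³
S = ΔV / (A × Δh) = 5100 m³ / (7.5 × 10^5 m² × 52.4 m) = 1.298 × 10^-4

S ≈ 1.3 × 10^-4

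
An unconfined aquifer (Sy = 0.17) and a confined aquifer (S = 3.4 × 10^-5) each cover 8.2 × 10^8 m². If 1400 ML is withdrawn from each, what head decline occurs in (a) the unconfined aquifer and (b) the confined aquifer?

Δh_u ≈ 0.01 m; Δh_c ≈ 50.2 m

ΔV = 1400 ML = 1.4 × 10^6 m³
Unconfined: Δh_u = ΔV/(Sy·A) = 1.4 × 10^6/(0.17 × 8.2 × 10^8) = 0.01004 m
Confined: Δh_c = ΔV/(S·A) = 1.4 × 10^6/(3.4 × 10^-5 × 8.2 × 10^8) = 50.22 m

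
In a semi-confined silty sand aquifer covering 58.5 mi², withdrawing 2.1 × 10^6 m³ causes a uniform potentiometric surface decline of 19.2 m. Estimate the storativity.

A = 58.5 mi² = 1.515 × 10^8 m²
S = ΔV / (A × Δh) = 2.1 × 10^6 m³ / (1.515 × 10^8 m² × 19.2 m) = 7.219 × 10^-4

S ≈ 7.2 × 10^-4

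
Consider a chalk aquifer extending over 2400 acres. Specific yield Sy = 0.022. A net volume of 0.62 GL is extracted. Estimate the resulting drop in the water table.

A = 2400 acres = 9.712 × 10^6 m²
ΔV = 0.62 GL = 6.2 × 10^5 m³
Δh = ΔV / (Sy × A) = 6.2 × 10^5 m³ / (0.022 × 9.712 × 10^6 m²) = 2.902 m

Δh ≈ 2.9 m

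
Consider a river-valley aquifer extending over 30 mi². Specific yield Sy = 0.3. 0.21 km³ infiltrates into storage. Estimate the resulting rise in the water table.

Δh ≈ 9.01 m

A = 30 mi² = 7.77 × 10^7 m²
ΔV = 0.21 km³ = 2.1 × 10^8 m³
Δh = ΔV / (Sy × A) = 2.1 × 10^8 m³ / (0.3 × 7.77 × 10^7 m²) = 9.009 m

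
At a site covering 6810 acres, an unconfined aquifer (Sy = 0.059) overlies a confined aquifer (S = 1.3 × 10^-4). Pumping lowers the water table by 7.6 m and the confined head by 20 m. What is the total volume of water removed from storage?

A = 6810 acres = 2.756 × 10^7 m²
Unconfined: ΔV_u = Sy × A × Δh_u = 0.059 × 2.756 × 10^7 × 7.6 = 1.236 × 10^7 m³
Confined: ΔV_c = S × A × Δh_c = 1.3 × 10^-4 × 2.756 × 10^7 × 20 = 71650 m³
Total ΔV = 1.236 × 10^7 + 71650 = 1.243 × 10^7 m³

ΔV ≈ 1.24 × 10^7 m³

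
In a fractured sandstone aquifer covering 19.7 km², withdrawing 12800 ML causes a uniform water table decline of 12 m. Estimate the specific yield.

Sy ≈ 0.054

A = 19.7 km² = 1.97 × 10^7 m²
ΔV = 12800 ML = 1.28 × 10^7 m³
Sy = ΔV / (A × Δh) = 1.28 × 10^7 m³ / (1.97 × 10^7 m² × 12 m) = 0.05415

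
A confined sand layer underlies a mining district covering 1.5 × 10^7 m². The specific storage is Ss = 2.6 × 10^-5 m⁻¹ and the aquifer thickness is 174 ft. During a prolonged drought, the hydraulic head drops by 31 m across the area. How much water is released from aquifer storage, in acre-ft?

ΔV ≈ 520 acre-ft

b = 174 ft = 53.04 m
S = Ss × b = 2.6 × 10^-5 m⁻¹ × 53.04 m = 1.379 × 10^-3
ΔV = S × A × Δh = 0.001379 × 1.5 × 10^7 m² × 31 m = 6.412 × 10^5 m³
ΔV = 6.412 × 10^5 m³ = 519.8 acre-ft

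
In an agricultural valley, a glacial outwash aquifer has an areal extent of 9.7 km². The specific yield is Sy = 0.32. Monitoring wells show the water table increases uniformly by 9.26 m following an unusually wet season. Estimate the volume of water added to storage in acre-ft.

A = 9.7 km² = 9.7 × 10^6 m²
ΔV = Sy × A × Δh = 0.32 × 9.7 × 10^6 m² × 9.26 m = 2.874 × 10^7 m³
ΔV = 2.874 × 10^7 m³ = 23300 acre-ft

ΔV ≈ 23300 acre-ft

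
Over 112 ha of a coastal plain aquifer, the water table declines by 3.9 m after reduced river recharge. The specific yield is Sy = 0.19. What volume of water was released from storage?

ΔV ≈ 8.3 × 10^5 m³

A = 112 ha = 1.12 × 10^6 m²
ΔV = Sy × A × Δh = 0.19 × 1.12 × 10^6 m² × 3.9 m = 8.299 × 10^5 m³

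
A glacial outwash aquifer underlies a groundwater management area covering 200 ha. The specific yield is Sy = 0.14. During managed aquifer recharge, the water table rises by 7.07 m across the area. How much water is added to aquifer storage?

A = 200 ha = 2 × 10^6 m²
ΔV = Sy × A × Δh = 0.14 × 2 × 10^6 m² × 7.07 m = 1.98 × 10^6 m³

ΔV ≈ 1.98 × 10^6 m³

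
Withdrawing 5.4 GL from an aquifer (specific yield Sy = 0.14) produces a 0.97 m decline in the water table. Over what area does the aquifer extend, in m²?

ΔV = 5.4 GL = 5.4 × 10^6 m³
A = ΔV / (Sy × Δh) = 5.4 × 10^6 / (0.14 × 0.97) = 3.976 × 10^7 m²

A ≈ 3.98 × 10^7 m²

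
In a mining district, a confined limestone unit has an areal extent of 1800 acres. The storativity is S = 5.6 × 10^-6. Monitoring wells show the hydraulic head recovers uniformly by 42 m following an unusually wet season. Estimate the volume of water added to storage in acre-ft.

ΔV ≈ 1.39 acre-ft

A = 1800 acres = 7.284 × 10^6 m²
ΔV = S × A × Δh = 5.6 × 10^-6 × 7.284 × 10^6 m² × 42 m = 1713 m³
ΔV = 1713 m³ = 1.389 acre-ft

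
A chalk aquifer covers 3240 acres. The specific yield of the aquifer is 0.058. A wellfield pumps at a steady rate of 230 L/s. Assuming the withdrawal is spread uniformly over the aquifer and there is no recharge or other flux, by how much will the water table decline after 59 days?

A = 3240 acres = 1.311 × 10^7 m²
Q = 230 L/s = 19870 m³/d
ΔV = Q × t = 19870 m³/d × 59 d = 1.172 × 10^6 m³
Δh = ΔV / (Sy × A) = 1.172 × 10^6 / (0.058 × 1.311 × 10^7) = 1.542 m

Δh ≈ 1.54 m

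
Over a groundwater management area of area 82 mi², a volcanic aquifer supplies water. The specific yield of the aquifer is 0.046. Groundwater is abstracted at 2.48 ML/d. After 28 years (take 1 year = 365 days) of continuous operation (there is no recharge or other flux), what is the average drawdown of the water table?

Δh ≈ 2.59 m

A = 82 mi² = 2.124 × 10^8 m²
Q = 2.48 ML/d = 2480 m³/d
t = 28 years = 10220 d
ΔV = Q × t = 2480 m³/d × 10220 d = 2.535 × 10^7 m³
Δh = ΔV / (Sy × A) = 2.535 × 10^7 / (0.046 × 2.124 × 10^8) = 2.594 m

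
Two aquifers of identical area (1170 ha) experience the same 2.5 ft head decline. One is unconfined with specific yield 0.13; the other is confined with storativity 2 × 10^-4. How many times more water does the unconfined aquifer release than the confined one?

A = 1170 ha = 1.17 × 10^7 m²
Δh = 2.5 ft = 0.762 m
Unconfined: ΔV_u = Sy × A × Δh = 0.13 × 1.17 × 10^7 × 0.762 = 1.159 × 10^6 m³
Confined: ΔV_c = S × A × Δh = 2 × 10^-4 × 1.17 × 10^7 × 0.762 = 1783 m³
Ratio = ΔV_u / ΔV_c = Sy / S = 0.13 / 2 × 10^-4 = 650

ΔV_u / ΔV_c ≈ 650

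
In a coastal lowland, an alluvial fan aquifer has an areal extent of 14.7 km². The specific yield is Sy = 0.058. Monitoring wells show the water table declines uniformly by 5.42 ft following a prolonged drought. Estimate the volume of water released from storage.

A = 14.7 km² = 1.47 × 10^7 m²
Δh = 5.42 ft = 1.652 m
ΔV = Sy × A × Δh = 0.058 × 1.47 × 10^7 m² × 1.652 m = 1.409 × 10^6 m³

ΔV ≈ 1.41 × 10^6 m³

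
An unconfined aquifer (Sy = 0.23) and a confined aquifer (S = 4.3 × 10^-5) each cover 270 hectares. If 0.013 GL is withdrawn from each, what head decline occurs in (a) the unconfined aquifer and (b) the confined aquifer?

A = 270 hectares = 2.7 × 10^6 m²
ΔV = 0.013 GL = 13000 m³
Unconfined: Δh_u = ΔV/(Sy·A) = 13000/(0.23 × 2.7 × 10^6) = 0.02093 m
Confined: Δh_c = ΔV/(S·A) = 13000/(4.3 × 10^-5 × 2.7 × 10^6) = 112 m

Δh_u ≈ 0.0209 m; Δh_c ≈ 112 m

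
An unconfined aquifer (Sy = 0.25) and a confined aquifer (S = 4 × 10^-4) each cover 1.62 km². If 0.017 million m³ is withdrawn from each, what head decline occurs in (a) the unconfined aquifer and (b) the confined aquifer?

Δh_u ≈ 0.042 m; Δh_c ≈ 26.2 m

A = 1.62 km² = 1.62 × 10^6 m²
ΔV = 0.017 million m³ = 17000 m³
Unconfined: Δh_u = ΔV/(Sy·A) = 17000/(0.25 × 1.62 × 10^6) = 0.04198 m
Confined: Δh_c = ΔV/(S·A) = 17000/(4 × 10^-4 × 1.62 × 10^6) = 26.23 m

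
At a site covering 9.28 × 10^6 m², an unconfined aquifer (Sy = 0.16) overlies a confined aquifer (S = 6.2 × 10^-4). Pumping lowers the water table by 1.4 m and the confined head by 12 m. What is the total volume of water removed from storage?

ΔV ≈ 2.15 × 10^6 m³

Unconfined: ΔV_u = Sy × A × Δh_u = 0.16 × 9.28 × 10^6 × 1.4 = 2.079 × 10^6 m³
Confined: ΔV_c = S × A × Δh_c = 6.2 × 10^-4 × 9.28 × 10^6 × 12 = 69040 m³
Total ΔV = 2.079 × 10^6 + 69040 = 2.148 × 10^6 m³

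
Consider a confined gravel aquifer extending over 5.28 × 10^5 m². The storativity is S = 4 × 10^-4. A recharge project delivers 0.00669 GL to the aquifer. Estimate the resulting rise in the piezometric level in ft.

ΔV = 0.00669 GL = 6690 m³
Δh = ΔV / (S × A) = 6690 m³ / (4 × 10^-4 × 5.28 × 10^5 m²) = 31.68 m
Δh = 31.68 m = 103.9 ft

Δh ≈ 104 ft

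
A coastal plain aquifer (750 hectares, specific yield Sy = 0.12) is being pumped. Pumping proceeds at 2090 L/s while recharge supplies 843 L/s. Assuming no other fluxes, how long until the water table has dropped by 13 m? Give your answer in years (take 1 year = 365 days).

A = 750 hectares = 7.5 × 10^6 m²
ΔV = Sy × A × Δh = 0.12 × 7.5 × 10^6 × 13 = 1.17 × 10^7 m³
Net withdrawal = 2090 − 843 = 1247 L/s = 1.077 × 10^5 m³/d
t = ΔV / Q = 1.17 × 10^7 m³ / 1.077 × 10^5 m³/d = 108.6 d
t = 108.6 d ≈ 0.2975 years

t ≈ 0.298 years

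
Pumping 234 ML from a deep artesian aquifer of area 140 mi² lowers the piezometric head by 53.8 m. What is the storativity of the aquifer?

A = 140 mi² = 3.626 × 10^8 m²
ΔV = 234 ML = 2.34 × 10^5 m³
S = ΔV / (A × Δh) = 2.34 × 10^5 m³ / (3.626 × 10^8 m² × 53.8 m) = 1.2 × 10^-5

S ≈ 1.2 × 10^-5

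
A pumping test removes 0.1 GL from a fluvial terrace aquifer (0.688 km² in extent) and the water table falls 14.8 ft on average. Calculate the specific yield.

Sy ≈ 0.032

A = 0.688 km² = 6.88 × 10^5 m²
Δh = 14.8 ft = 4.511 m
ΔV = 0.1 GL = 1 × 10^5 m³
Sy = ΔV / (A × Δh) = 1 × 10^5 m³ / (6.88 × 10^5 m² × 4.511 m) = 0.03222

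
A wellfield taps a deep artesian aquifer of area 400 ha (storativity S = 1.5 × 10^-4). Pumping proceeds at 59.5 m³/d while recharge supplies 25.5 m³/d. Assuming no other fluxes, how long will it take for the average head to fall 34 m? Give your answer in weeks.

t ≈ 85.7 weeks

A = 400 ha = 4 × 10^6 m²
ΔV = S × A × Δh = 1.5 × 10^-4 × 4 × 10^6 × 34 = 20400 m³
Net withdrawal = 59.5 − 25.5 = 34 m³/d
t = ΔV / Q = 20400 m³ / 34 m³/d = 600 d
t = 600 d ≈ 85.71 weeks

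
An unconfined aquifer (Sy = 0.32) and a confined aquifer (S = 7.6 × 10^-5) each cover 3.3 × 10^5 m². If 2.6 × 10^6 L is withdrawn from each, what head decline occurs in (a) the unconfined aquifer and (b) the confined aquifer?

ΔV = 2.6 × 10^6 L = 2600 m³
Unconfined: Δh_u = ΔV/(Sy·A) = 2600/(0.32 × 3.3 × 10^5) = 0.02462 m
Confined: Δh_c = ΔV/(S·A) = 2600/(7.6 × 10^-5 × 3.3 × 10^5) = 103.7 m

Δh_u ≈ 0.0246 m; Δh_c ≈ 104 m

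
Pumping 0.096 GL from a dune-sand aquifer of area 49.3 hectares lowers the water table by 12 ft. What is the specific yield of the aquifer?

Sy ≈ 0.053

A = 49.3 hectares = 4.93 × 10^5 m²
Δh = 12 ft = 3.658 m
ΔV = 0.096 GL = 96000 m³
Sy = ΔV / (A × Δh) = 96000 m³ / (4.93 × 10^5 m² × 3.658 m) = 0.05324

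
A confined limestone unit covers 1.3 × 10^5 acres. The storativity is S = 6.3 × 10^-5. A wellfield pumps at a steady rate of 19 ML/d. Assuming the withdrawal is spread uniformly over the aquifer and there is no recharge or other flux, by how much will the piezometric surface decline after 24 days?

Δh ≈ 13.8 m

A = 1.3 × 10^5 acres = 5.261 × 10^8 m²
Q = 19 ML/d = 19000 m³/d
ΔV = Q × t = 19000 m³/d × 24 d = 4.56 × 10^5 m³
Δh = ΔV / (S × A) = 4.56 × 10^5 / (6.3 × 10^-5 × 5.261 × 10^8) = 13.76 m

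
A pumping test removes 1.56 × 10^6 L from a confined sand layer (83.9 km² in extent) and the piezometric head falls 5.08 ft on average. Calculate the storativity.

A = 83.9 km² = 8.39 × 10^7 m²
Δh = 5.08 ft = 1.548 m
ΔV = 1.56 × 10^6 L = 1560 m³
S = ΔV / (A × Δh) = 1560 m³ / (8.39 × 10^7 m² × 1.548 m) = 1.201 × 10^-5

S ≈ 1.2 × 10^-5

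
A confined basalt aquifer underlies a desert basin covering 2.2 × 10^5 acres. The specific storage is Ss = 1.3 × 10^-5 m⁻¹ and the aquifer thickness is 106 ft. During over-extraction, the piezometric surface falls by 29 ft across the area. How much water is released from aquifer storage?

ΔV ≈ 3.31 × 10^6 m³

b = 106 ft = 32.31 m
S = Ss × b = 1.3 × 10^-5 m⁻¹ × 32.31 m = 4.2 × 10^-4
A = 2.2 × 10^5 acres = 8.903 × 10^8 m²
Δh = 29 ft = 8.839 m
ΔV = S × A × Δh = 4.2 × 10^-4 × 8.903 × 10^8 m² × 8.839 m = 3.305 × 10^6 m³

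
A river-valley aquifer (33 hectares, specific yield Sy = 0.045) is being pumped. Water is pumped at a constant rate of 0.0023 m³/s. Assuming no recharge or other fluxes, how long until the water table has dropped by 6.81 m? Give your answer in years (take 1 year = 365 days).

t ≈ 1.39 years

A = 33 hectares = 3.3 × 10^5 m²
ΔV = Sy × A × Δh = 0.045 × 3.3 × 10^5 × 6.81 = 1.011 × 10^5 m³
Q = 0.0023 m³/s = 198.7 m³/d
t = ΔV / Q = 1.011 × 10^5 m³ / 198.7 m³/d = 508.9 d
t = 508.9 d ≈ 1.394 years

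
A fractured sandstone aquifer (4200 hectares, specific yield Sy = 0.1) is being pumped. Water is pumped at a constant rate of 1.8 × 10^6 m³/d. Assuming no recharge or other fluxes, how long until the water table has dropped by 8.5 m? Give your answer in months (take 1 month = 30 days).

t ≈ 0.661 months

A = 4200 hectares = 4.2 × 10^7 m²
ΔV = Sy × A × Δh = 0.1 × 4.2 × 10^7 × 8.5 = 3.57 × 10^7 m³
t = ΔV / Q = 3.57 × 10^7 m³ / 1.8 × 10^6 m³/d = 19.83 d
t = 19.83 d ≈ 0.6611 months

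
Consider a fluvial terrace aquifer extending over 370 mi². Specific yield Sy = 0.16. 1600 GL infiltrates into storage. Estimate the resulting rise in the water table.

A = 370 mi² = 9.583 × 10^8 m²
ΔV = 1600 GL = 1.6 × 10^9 m³
Δh = ΔV / (Sy × A) = 1.6 × 10^9 m³ / (0.16 × 9.583 × 10^8 m²) = 10.44 m

Δh ≈ 10.4 m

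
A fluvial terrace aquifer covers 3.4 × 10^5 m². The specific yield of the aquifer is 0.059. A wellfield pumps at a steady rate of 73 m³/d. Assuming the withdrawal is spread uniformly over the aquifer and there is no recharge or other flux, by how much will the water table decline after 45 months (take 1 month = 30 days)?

t = 45 months = 1350 d
ΔV = Q × t = 73 m³/d × 1350 d = 98550 m³
Δh = ΔV / (Sy × A) = 98550 / (0.059 × 3.4 × 10^5) = 4.913 m

Δh ≈ 4.91 m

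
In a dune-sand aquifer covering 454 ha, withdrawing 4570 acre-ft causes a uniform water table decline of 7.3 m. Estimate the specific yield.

Sy ≈ 0.17

A = 454 ha = 4.54 × 10^6 m²
ΔV = 4570 acre-ft = 5.637 × 10^6 m³
Sy = ΔV / (A × Δh) = 5.637 × 10^6 m³ / (4.54 × 10^6 m² × 7.3 m) = 0.1701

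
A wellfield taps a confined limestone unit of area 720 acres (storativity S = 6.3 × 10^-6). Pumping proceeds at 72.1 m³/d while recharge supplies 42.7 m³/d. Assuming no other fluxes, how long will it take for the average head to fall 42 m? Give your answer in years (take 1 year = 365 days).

t ≈ 0.0718 years

A = 720 acres = 2.914 × 10^6 m²
ΔV = S × A × Δh = 6.3 × 10^-6 × 2.914 × 10^6 × 42 = 771 m³
Net withdrawal = 72.1 − 42.7 = 29.4 m³/d
t = ΔV / Q = 771 m³ / 29.4 m³/d = 26.22 d
t = 26.22 d ≈ 0.07185 years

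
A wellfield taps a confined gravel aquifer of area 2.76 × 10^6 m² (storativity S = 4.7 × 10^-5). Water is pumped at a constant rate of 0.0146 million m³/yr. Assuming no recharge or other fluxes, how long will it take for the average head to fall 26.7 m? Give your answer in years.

ΔV = S × A × Δh = 4.7 × 10^-5 × 2.76 × 10^6 × 26.7 = 3464 m³
Q = 0.0146 million m³/yr = 40 m³/d
t = ΔV / Q = 3464 m³ / 40 m³/d = 86.59 d
t = 86.59 d ≈ 0.2372 years

t ≈ 0.237 years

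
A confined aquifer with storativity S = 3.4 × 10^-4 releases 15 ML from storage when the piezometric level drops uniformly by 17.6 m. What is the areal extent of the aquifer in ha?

A ≈ 251 ha

ΔV = 15 ML = 15000 m³
A = ΔV / (S × Δh) = 15000 / (3.4 × 10^-4 × 17.6) = 2.507 × 10^6 m²
A = 2.507 × 10^6 m² = 250.7 ha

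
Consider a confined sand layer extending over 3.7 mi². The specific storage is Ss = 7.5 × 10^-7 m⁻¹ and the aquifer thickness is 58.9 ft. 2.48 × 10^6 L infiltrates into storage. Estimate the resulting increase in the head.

Δh ≈ 19.2 m

b = 58.9 ft = 17.95 m
S = Ss × b = 7.5 × 10^-7 m⁻¹ × 17.95 m = 1.346 × 10^-5
A = 3.7 mi² = 9.583 × 10^6 m²
ΔV = 2.48 × 10^6 L = 2480 m³
Δh = ΔV / (S × A) = 2480 m³ / (1.346 × 10^-5 × 9.583 × 10^6 m²) = 19.22 m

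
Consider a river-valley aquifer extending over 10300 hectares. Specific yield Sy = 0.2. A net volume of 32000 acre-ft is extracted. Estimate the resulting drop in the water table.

Δh ≈ 1.92 m

A = 10300 hectares = 1.03 × 10^8 m²
ΔV = 32000 acre-ft = 3.947 × 10^7 m³
Δh = ΔV / (Sy × A) = 3.947 × 10^7 m³ / (0.2 × 1.03 × 10^8 m²) = 1.916 m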